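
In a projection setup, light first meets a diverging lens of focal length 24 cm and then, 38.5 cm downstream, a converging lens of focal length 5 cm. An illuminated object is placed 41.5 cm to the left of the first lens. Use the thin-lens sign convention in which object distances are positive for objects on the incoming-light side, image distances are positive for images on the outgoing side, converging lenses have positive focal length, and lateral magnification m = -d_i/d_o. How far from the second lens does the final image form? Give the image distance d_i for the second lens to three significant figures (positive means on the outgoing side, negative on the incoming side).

5.51 cm

First lens: d_i1 = 1/(1/(-24) - 1/41.5) = -15.206 cm.
With d_i1 < 0 the first image is virtual and lies on the object side; the object distance for lens 2 is d_o2 = 38.5 - (-15.206) = 53.706 cm.
Second lens: d_i2 = 1/(1/5 - 1/(53.706)) = 5.513 cm.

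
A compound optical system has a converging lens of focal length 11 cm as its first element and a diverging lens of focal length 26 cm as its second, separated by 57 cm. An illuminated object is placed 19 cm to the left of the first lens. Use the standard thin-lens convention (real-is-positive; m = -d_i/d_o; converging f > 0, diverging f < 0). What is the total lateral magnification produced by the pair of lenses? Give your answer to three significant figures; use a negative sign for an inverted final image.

-0.629

Lens 1: 1/d_i1 = 1/f_1 - 1/d_o1 = 1/11 - 1/19 = 0.03828 cm^-1, so d_i1 = 26.125 cm.
m_1 = -(26.125)/19 = -1.3750.
Object distance for lens 2: d_o2 = 57 - 26.125 = 30.875 cm.
Lens 2: 1/d_i2 = 1/f_2 - 1/d_o2 = 1/(-26) - 1/(30.875) = -0.07085 cm^-1, so d_i2 = -14.114 cm.
m_2 = -(-14.114)/(30.875) = 0.4571.
The system's lateral magnification is m_1 m_2 = (-1.3750)(0.4571) = -0.6286.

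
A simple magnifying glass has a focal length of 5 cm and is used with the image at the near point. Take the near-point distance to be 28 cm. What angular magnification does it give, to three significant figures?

M = 1 + D/f = 1 + 28/5 = 6.600.

6.60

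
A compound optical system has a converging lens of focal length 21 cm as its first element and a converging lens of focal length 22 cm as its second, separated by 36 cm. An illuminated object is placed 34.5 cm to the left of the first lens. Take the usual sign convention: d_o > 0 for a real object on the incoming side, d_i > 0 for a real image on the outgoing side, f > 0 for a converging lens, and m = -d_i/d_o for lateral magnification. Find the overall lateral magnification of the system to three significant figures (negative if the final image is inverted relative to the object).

-0.863

Applying the thin-lens equation to the first lens, 1/21 = 1/34.5 + 1/d_i1, which gives d_i1 = 53.667 cm.
Its lateral magnification is m_1 = -d_i1/d_o1 = -(53.667)/34.5 = -1.5556.
This image would form 53.667 cm past lens 1, i.e. 17.667 cm beyond lens 2, so it is a virtual object for lens 2: d_o2 = 36 - 53.667 = -17.667 cm.
Applying the thin-lens equation again with f_2 = 22 cm and d_o2 = -17.667 cm gives d_i2 = 9.798 cm.
m_2 = -(9.798)/(-17.667) = 0.5546.
Total m = m_1 x m_2 = (-1.5556)(0.5546) = -0.8627.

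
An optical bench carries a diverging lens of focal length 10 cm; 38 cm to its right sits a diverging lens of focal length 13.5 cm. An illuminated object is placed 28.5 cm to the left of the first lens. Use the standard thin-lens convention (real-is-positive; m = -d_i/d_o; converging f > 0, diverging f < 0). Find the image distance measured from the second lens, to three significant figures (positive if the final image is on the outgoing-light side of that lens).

First lens: d_i1 = 1/(1/(-10) - 1/28.5) = -7.403 cm.
With d_i1 < 0 the first image is virtual and lies on the object side; the object distance for lens 2 is d_o2 = 38 - (-7.403) = 45.403 cm.
Second lens: d_i2 = 1/(1/(-13.5) - 1/(45.403)) = -10.406 cm.

-10.4 cm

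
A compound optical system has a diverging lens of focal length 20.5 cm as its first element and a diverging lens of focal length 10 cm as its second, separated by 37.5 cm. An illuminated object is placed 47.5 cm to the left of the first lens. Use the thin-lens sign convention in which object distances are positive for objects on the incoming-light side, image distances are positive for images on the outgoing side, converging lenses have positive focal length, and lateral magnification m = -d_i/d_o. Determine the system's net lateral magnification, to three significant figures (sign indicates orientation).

0.0488

Lens 1: 1/d_i1 = 1/f_1 - 1/d_o1 = 1/(-20.5) - 1/47.5 = -0.06983 cm^-1, so d_i1 = -14.320 cm.
m_1 = -(-14.320)/47.5 = 0.3015.
The intermediate image is virtual, 14.320 cm to the left of lens 1, so d_o2 = L - d_i1 = 37.5 - (-14.320) = 51.820 cm.
Lens 2: 1/d_i2 = 1/f_2 - 1/d_o2 = 1/(-10) - 1/(51.820) = -0.11930 cm^-1, so d_i2 = -8.382 cm.
m_2 = -(-8.382)/(51.820) = 0.1618.
The system's lateral magnification is m_1 m_2 = (0.3015)(0.1618) = 0.0488.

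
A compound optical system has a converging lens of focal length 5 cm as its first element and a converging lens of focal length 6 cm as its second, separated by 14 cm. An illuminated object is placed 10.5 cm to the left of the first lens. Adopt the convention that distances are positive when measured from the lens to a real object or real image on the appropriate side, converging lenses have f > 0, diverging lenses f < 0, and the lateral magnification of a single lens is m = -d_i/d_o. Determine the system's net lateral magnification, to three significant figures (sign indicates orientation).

-3.53

Lens 1: 1/d_i1 = 1/f_1 - 1/d_o1 = 1/5 - 1/10.5 = 0.10476 cm^-1, so d_i1 = 9.545 cm.
m_1 = -(9.545)/10.5 = -0.9091.
The intermediate image is 9.545 cm to the right of lens 1, so d_o2 = L - d_i1 = 14 - 9.545 = 4.455 cm.
Lens 2: 1/d_i2 = 1/f_2 - 1/d_o2 = 1/6 - 1/(4.455) = -0.05782 cm^-1, so d_i2 = -17.294 cm.
m_2 = -(-17.294)/(4.455) = 3.8824.
Overall magnification: m = m_1 m_2 = -3.5294.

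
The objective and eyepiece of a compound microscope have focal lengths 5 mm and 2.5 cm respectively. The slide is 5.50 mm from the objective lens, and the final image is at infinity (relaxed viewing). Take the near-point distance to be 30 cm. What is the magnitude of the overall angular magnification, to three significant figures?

120

Convert to cm: f_obj = 5 mm = 0.5 cm; d_o = 5.50 mm = 0.55 cm.
Objective: 1/d_i = 1/f_obj - 1/d_o = 1/0.5 - 1/0.55 = 0.18182 cm^-1, so d_i = 5.500 cm.
m_obj = -d_i/d_o = -5.500/0.55 = -10.000.
Eyepiece angular magnification (image at infinity): M_eye = D/f_e = 30/2.5 = 12.000.
Overall M = m_obj x M_eye = (-10.000)(12.000) = -120.00.
|M| = 120.00.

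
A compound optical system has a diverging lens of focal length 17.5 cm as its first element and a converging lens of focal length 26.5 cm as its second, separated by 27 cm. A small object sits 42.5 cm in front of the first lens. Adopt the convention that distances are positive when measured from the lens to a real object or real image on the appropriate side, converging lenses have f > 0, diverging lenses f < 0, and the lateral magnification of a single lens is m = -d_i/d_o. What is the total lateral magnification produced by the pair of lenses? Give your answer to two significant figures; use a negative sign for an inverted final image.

Applying the thin-lens equation to the first lens, 1/(-17.5) = 1/42.5 + 1/d_i1, which gives d_i1 = -12.396 cm.
Its lateral magnification is m_1 = -d_i1/d_o1 = -(-12.396)/42.5 = 0.2917.
With d_i1 < 0 the first image is virtual and lies on the object side; the object distance for lens 2 is d_o2 = 27 - (-12.396) = 39.396 cm.
Applying the thin-lens equation again with f_2 = 26.5 cm and d_o2 = 39.396 cm gives d_i2 = 80.956 cm.
m_2 = -(80.956)/(39.396) = -2.0549.
Overall magnification: m = m_1 m_2 = -0.5994.

-0.60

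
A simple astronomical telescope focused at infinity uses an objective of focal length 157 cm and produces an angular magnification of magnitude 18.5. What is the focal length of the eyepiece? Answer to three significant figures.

|M| = f_obj/f_eye, so f_eye = f_obj/|M| = 157/18.5 = 8.486 cm.

8.49 cm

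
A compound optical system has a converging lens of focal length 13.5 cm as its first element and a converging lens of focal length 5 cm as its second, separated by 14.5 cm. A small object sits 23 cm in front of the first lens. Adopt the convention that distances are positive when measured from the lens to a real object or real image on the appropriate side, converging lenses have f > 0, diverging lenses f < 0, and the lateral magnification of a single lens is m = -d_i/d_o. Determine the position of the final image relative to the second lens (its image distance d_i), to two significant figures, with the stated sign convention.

3.9 cm

First lens: d_i1 = 1/(1/13.5 - 1/23) = 32.684 cm.
Since 32.684 cm > 14.5 cm, the first image lies past the second lens and serves as a virtual object: d_o2 = L - d_i1 = -18.184 cm.
Second lens: d_i2 = 1/(1/5 - 1/(-18.184)) = 3.922 cm.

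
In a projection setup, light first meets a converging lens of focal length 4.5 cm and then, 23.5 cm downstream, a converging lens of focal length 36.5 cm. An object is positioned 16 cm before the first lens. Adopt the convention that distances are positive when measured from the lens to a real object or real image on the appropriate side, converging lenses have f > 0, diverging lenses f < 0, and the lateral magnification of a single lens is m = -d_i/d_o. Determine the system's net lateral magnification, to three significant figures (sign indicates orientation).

-0.742

First lens: d_i1 = 1/(1/4.5 - 1/16) = 6.261 cm.
m_1 = -(6.261)/16 = -0.3913.
The intermediate image is 6.261 cm to the right of lens 1, so d_o2 = L - d_i1 = 23.5 - 6.261 = 17.239 cm.
Second lens: d_i2 = 1/(1/36.5 - 1/(17.239)) = -32.669 cm.
m_2 = -(-32.669)/(17.239) = 1.8950.
Total m = m_1 x m_2 = (-0.3913)(1.8950) = -0.7415.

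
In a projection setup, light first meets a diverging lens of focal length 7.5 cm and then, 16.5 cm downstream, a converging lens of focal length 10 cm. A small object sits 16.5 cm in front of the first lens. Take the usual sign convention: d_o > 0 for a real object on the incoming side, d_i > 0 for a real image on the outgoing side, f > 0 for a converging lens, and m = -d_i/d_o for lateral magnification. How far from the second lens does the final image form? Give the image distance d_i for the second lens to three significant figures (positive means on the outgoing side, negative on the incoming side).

18.6 cm

First lens: d_i1 = 1/(1/(-7.5) - 1/16.5) = -5.156 cm.
The intermediate image is virtual, 5.156 cm to the left of lens 1, so d_o2 = L - d_i1 = 16.5 - (-5.156) = 21.656 cm.
Second lens: d_i2 = 1/(1/10 - 1/(21.656)) = 18.579 cm.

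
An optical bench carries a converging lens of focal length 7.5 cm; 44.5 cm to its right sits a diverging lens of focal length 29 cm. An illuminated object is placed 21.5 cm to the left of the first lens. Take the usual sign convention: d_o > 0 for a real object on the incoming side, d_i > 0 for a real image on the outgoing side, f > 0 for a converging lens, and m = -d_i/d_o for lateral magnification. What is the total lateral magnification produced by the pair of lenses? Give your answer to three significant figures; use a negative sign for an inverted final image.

-0.251

Lens 1: 1/d_i1 = 1/f_1 - 1/d_o1 = 1/7.5 - 1/21.5 = 0.08682 cm^-1, so d_i1 = 11.518 cm.
m_1 = -(11.518)/21.5 = -0.5357.
That image sits 32.982 cm in front of the second lens, so d_o2 = 32.982 cm.
Lens 2: 1/d_i2 = 1/f_2 - 1/d_o2 = 1/(-29) - 1/(32.982) = -0.06480 cm^-1, so d_i2 = -15.432 cm.
m_2 = -(-15.432)/(32.982) = 0.4679.
The system's lateral magnification is m_1 m_2 = (-0.5357)(0.4679) = -0.2506.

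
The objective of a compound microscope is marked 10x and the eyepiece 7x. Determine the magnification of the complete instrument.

The overall magnification of a compound microscope is the product of the objective and eyepiece magnifications:
M = M_obj x M_eye = 10 x 7 = 70.

70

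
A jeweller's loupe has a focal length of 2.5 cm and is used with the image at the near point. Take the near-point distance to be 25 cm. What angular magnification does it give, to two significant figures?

M = 1 + D/f = 1 + 25/2.5 = 11.000.

11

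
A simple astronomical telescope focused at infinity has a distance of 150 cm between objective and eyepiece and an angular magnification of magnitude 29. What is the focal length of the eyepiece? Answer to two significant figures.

In normal adjustment the tube length equals f_obj + f_eye and |M| = f_obj/f_eye.
So f_obj = 29 f_eye and 29 f_eye + f_eye = 150 cm, giving f_eye = 150/30 = 5.000 cm and f_obj = 145.000 cm.

5.0 cm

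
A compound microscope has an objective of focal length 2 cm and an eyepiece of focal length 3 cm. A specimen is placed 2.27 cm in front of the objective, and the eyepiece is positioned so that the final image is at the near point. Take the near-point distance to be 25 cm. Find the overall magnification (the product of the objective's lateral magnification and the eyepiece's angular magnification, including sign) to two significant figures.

-69

Objective: 1/d_i = 1/f_obj - 1/d_o = 1/2 - 1/2.27 = 0.05947 cm^-1, so d_i = 16.815 cm.
m_obj = -d_i/d_o = -16.815/2.27 = -7.407.
Eyepiece angular magnification (image at near point): M_eye = 1 + D/f_e = 1 + 25/3 = 9.333.
Overall M = m_obj x M_eye = (-7.407)(9.333) = -69.14.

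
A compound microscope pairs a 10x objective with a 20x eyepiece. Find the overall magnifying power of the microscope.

200

The overall magnification of a compound microscope is the product of the objective and eyepiece magnifications:
M = M_obj x M_eye = 10 x 20 = 200.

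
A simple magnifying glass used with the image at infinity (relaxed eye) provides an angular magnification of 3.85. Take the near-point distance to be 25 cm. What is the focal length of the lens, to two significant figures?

6.5 cm

For the image at infinity, M = D/f.
f = D/M = 25/3.85 = 6.494 cm.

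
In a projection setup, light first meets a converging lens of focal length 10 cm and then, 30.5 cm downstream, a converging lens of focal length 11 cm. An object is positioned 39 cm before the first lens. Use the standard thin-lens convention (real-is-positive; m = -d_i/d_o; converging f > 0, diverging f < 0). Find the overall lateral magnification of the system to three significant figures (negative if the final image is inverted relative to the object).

0.627

Lens 1: 1/d_i1 = 1/f_1 - 1/d_o1 = 1/10 - 1/39 = 0.07436 cm^-1, so d_i1 = 13.448 cm.
m_1 = -(13.448)/39 = -0.3448.
The intermediate image is 13.448 cm to the right of lens 1, so d_o2 = L - d_i1 = 30.5 - 13.448 = 17.052 cm.
Lens 2: 1/d_i2 = 1/f_2 - 1/d_o2 = 1/11 - 1/(17.052) = 0.03226 cm^-1, so d_i2 = 30.994 cm.
m_2 = -(30.994)/(17.052) = -1.8177.
The system's lateral magnification is m_1 m_2 = (-0.3448)(-1.8177) = 0.6268.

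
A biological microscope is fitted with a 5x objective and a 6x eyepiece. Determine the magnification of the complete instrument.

30

The overall magnification of a compound microscope is the product of the objective and eyepiece magnifications:
M = M_obj x M_eye = 5 x 6 = 30.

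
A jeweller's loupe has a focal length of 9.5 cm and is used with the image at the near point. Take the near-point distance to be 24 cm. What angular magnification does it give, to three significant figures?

3.53

M = 1 + D/f = 1 + 24/9.5 = 3.526.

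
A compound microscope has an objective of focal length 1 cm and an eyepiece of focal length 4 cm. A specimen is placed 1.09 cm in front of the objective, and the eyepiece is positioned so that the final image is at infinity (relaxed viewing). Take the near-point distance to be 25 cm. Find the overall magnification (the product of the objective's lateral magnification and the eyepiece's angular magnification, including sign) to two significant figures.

Objective: 1/d_i = 1/f_obj - 1/d_o = 1/1 - 1/1.09 = 0.08257 cm^-1, so d_i = 12.111 cm.
m_obj = -d_i/d_o = -12.111/1.09 = -11.111.
Eyepiece angular magnification (image at infinity): M_eye = D/f_e = 25/4 = 6.250.
Overall M = m_obj x M_eye = (-11.111)(6.250) = -69.44.

-69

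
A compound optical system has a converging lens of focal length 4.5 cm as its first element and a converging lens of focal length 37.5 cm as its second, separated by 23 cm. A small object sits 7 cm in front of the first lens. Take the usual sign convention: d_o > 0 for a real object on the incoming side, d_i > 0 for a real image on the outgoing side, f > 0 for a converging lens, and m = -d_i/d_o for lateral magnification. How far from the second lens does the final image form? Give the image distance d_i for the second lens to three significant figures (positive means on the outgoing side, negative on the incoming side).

First lens: d_i1 = 1/(1/4.5 - 1/7) = 12.600 cm.
The intermediate image is 12.600 cm to the right of lens 1, so d_o2 = L - d_i1 = 23 - 12.600 = 10.400 cm.
Second lens: d_i2 = 1/(1/37.5 - 1/(10.400)) = -14.391 cm.

-14.4 cm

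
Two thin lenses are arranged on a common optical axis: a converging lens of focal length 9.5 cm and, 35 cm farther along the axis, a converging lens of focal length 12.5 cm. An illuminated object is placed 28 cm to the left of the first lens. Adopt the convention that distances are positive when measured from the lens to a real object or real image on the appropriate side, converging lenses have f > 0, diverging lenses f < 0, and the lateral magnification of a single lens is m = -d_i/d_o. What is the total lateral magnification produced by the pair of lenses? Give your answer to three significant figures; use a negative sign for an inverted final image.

First lens: d_i1 = 1/(1/9.5 - 1/28) = 14.378 cm.
m_1 = -(14.378)/28 = -0.5135.
The intermediate image is 14.378 cm to the right of lens 1, so d_o2 = L - d_i1 = 35 - 14.378 = 20.622 cm.
Second lens: d_i2 = 1/(1/12.5 - 1/(20.622)) = 31.739 cm.
m_2 = -(31.739)/(20.622) = -1.5391.
Total m = m_1 x m_2 = (-0.5135)(-1.5391) = 0.7903.

0.790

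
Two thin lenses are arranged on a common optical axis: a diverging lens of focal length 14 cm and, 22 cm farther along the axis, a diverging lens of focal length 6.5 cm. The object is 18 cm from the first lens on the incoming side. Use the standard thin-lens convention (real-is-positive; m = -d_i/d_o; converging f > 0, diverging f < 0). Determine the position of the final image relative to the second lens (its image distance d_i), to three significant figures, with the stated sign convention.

-5.34 cm

First lens: d_i1 = 1/(1/(-14) - 1/18) = -7.875 cm.
The intermediate image is virtual, 7.875 cm to the left of lens 1, so d_o2 = L - d_i1 = 22 - (-7.875) = 29.875 cm.
Second lens: d_i2 = 1/(1/(-6.5) - 1/(29.875)) = -5.338 cm.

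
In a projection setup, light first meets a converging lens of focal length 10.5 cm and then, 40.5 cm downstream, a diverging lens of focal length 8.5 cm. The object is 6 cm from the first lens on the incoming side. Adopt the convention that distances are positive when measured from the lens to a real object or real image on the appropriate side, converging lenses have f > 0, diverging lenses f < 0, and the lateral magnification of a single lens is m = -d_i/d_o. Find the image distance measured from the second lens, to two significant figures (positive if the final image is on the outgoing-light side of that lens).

First lens: d_i1 = 1/(1/10.5 - 1/6) = -14.000 cm.
With d_i1 < 0 the first image is virtual and lies on the object side; the object distance for lens 2 is d_o2 = 40.5 - (-14.000) = 54.500 cm.
Second lens: d_i2 = 1/(1/(-8.5) - 1/(54.500)) = -7.353 cm.

-7.4 cm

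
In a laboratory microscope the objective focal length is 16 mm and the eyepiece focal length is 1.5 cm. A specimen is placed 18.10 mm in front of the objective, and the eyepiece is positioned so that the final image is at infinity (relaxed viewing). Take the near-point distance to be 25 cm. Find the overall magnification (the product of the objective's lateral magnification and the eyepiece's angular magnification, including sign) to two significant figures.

-130

Convert to cm: f_obj = 16 mm = 1.6 cm; d_o = 18.10 mm = 1.81 cm.
Objective: 1/d_i = 1/f_obj - 1/d_o = 1/1.6 - 1/1.81 = 0.07251 cm^-1, so d_i = 13.790 cm.
m_obj = -d_i/d_o = -13.790/1.81 = -7.619.
Eyepiece angular magnification (image at infinity): M_eye = D/f_e = 25/1.5 = 16.667.
Overall M = m_obj x M_eye = (-7.619)(16.667) = -126.98.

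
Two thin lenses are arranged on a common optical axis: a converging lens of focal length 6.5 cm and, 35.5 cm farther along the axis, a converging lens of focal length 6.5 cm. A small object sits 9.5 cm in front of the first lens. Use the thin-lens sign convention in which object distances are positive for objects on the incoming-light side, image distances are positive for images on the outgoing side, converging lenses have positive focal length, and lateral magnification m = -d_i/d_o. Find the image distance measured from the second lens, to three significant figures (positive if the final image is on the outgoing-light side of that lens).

11.5 cm

Lens 1: 1/d_i1 = 1/f_1 - 1/d_o1 = 1/6.5 - 1/9.5 = 0.04858 cm^-1, so d_i1 = 20.583 cm.
That image sits 14.917 cm in front of the second lens, so d_o2 = 14.917 cm.
Lens 2: 1/d_i2 = 1/f_2 - 1/d_o2 = 1/6.5 - 1/(14.917) = 0.08681 cm^-1, so d_i2 = 11.520 cm.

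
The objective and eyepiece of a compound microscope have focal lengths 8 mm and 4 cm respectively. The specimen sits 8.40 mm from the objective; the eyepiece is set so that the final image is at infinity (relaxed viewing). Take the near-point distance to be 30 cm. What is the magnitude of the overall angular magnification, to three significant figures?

150

Convert to cm: f_obj = 8 mm = 0.8 cm; d_o = 8.40 mm = 0.84 cm.
Objective: 1/d_i = 1/f_obj - 1/d_o = 1/0.8 - 1/0.84 = 0.05952 cm^-1, so d_i = 16.800 cm.
m_obj = -d_i/d_o = -16.800/0.84 = -20.000.
Eyepiece angular magnification (image at infinity): M_eye = D/f_e = 30/4 = 7.500.
Overall M = m_obj x M_eye = (-20.000)(7.500) = -150.00.
|M| = 150.00.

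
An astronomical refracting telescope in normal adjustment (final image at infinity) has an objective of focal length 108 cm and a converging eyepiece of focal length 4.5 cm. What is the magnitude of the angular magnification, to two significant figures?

24

|M| = f_obj/|f_eye| = 108/4.5 = 24.000.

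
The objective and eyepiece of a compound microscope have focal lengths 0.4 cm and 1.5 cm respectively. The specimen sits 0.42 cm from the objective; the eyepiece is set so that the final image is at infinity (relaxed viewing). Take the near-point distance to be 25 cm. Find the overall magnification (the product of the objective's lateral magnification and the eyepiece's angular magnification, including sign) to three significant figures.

Objective: 1/d_i = 1/f_obj - 1/d_o = 1/0.4 - 1/0.42 = 0.11905 cm^-1, so d_i = 8.400 cm.
m_obj = -d_i/d_o = -8.400/0.42 = -20.000.
Eyepiece angular magnification (image at infinity): M_eye = D/f_e = 25/1.5 = 16.667.
Overall M = m_obj x M_eye = (-20.000)(16.667) = -333.33.

-333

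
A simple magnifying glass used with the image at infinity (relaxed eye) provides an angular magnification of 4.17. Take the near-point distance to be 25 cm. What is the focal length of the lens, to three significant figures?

For the image at infinity, M = D/f.
f = D/M = 25/4.17 = 5.995 cm.

6.00 cm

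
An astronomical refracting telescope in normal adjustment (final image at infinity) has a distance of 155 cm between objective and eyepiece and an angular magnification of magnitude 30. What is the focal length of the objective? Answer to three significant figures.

150 cm

In normal adjustment the tube length equals f_obj + f_eye and |M| = f_obj/f_eye.
So f_obj = 30 f_eye and 30 f_eye + f_eye = 155 cm, giving f_eye = 155/31 = 5.000 cm and f_obj = 150.000 cm.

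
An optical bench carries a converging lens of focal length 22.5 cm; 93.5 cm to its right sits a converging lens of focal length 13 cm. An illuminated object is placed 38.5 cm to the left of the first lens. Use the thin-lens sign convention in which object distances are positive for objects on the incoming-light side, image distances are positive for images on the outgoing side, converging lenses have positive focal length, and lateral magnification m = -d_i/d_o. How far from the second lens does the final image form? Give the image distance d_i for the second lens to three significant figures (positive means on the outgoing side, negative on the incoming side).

19.4 cm

Lens 1: 1/d_i1 = 1/f_1 - 1/d_o1 = 1/22.5 - 1/38.5 = 0.01847 cm^-1, so d_i1 = 54.141 cm.
That image sits 39.359 cm in front of the second lens, so d_o2 = 39.359 cm.
Lens 2: 1/d_i2 = 1/f_2 - 1/d_o2 = 1/13 - 1/(39.359) = 0.05152 cm^-1, so d_i2 = 19.411 cm.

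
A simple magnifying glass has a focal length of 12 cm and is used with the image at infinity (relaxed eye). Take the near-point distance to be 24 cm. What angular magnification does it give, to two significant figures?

M = D/f = 24/12 = 2.000.

2.0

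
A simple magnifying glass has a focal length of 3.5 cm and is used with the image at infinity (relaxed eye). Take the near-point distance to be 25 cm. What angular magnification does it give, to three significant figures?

7.14

M = D/f = 25/3.5 = 7.143.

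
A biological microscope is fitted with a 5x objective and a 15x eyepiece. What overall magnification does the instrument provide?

The overall magnification of a compound microscope is the product of the objective and eyepiece magnifications:
M = M_obj x M_eye = 5 x 15 = 75.

75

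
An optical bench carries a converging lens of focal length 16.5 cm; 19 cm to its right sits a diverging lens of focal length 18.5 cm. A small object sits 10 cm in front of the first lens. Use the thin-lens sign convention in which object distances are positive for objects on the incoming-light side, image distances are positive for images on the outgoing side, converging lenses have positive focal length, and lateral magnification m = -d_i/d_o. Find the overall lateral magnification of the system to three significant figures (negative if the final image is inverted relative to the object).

0.747

Applying the thin-lens equation to the first lens, 1/16.5 = 1/10 + 1/d_i1, which gives d_i1 = -25.385 cm.
Its lateral magnification is m_1 = -d_i1/d_o1 = -(-25.385)/10 = 2.5385.
The intermediate image is virtual, 25.385 cm to the left of lens 1, so d_o2 = L - d_i1 = 19 - (-25.385) = 44.385 cm.
Applying the thin-lens equation again with f_2 = -18.5 cm and d_o2 = 44.385 cm gives d_i2 = -13.057 cm.
m_2 = -(-13.057)/(44.385) = 0.2942.
The system's lateral magnification is m_1 m_2 = (2.5385)(0.2942) = 0.7468.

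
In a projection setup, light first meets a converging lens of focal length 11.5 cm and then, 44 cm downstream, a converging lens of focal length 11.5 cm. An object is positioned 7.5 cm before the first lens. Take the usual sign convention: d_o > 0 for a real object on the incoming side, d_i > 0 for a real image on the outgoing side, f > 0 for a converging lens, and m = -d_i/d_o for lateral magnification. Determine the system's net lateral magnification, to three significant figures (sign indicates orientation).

-0.612

Lens 1: 1/d_i1 = 1/f_1 - 1/d_o1 = 1/11.5 - 1/7.5 = -0.04638 cm^-1, so d_i1 = -21.562 cm.
m_1 = -(-21.562)/7.5 = 2.8750.
With d_i1 < 0 the first image is virtual and lies on the object side; the object distance for lens 2 is d_o2 = 44 - (-21.562) = 65.562 cm.
Lens 2: 1/d_i2 = 1/f_2 - 1/d_o2 = 1/11.5 - 1/(65.562) = 0.07170 cm^-1, so d_i2 = 13.946 cm.
m_2 = -(13.946)/(65.562) = -0.2127.
Total m = m_1 x m_2 = (2.8750)(-0.2127) = -0.6116.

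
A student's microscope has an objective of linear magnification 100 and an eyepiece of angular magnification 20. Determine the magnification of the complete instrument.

2000

The overall magnification of a compound microscope is the product of the objective and eyepiece magnifications:
M = M_obj x M_eye = 100 x 20 = 2000.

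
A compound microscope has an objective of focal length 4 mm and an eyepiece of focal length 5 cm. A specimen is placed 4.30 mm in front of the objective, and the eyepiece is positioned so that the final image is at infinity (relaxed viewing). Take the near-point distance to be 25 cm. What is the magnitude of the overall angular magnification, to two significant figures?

Convert to cm: f_obj = 4 mm = 0.4 cm; d_o = 4.30 mm = 0.43 cm.
Objective: 1/d_i = 1/f_obj - 1/d_o = 1/0.4 - 1/0.43 = 0.17442 cm^-1, so d_i = 5.733 cm.
m_obj = -d_i/d_o = -5.733/0.43 = -13.333.
Eyepiece angular magnification (image at infinity): M_eye = D/f_e = 25/5 = 5.000.
Overall M = m_obj x M_eye = (-13.333)(5.000) = -66.67.
|M| = 66.67.

67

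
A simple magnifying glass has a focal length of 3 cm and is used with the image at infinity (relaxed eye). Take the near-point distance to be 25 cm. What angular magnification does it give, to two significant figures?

8.3

M = D/f = 25/3 = 8.333.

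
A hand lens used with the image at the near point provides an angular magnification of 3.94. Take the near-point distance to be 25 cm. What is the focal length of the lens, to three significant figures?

For the image at the near point, M = 1 + D/f.
f = D/(M - 1) = 25/(3.94 - 1) = 8.503 cm.

8.50 cm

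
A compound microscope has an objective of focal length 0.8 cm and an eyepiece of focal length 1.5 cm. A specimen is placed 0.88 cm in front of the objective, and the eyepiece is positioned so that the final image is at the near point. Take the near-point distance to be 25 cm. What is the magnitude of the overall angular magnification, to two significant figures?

180

Objective: 1/d_i = 1/f_obj - 1/d_o = 1/0.8 - 1/0.88 = 0.11364 cm^-1, so d_i = 8.800 cm.
m_obj = -d_i/d_o = -8.800/0.88 = -10.000.
Eyepiece angular magnification (image at near point): M_eye = 1 + D/f_e = 1 + 25/1.5 = 17.667.
Overall M = m_obj x M_eye = (-10.000)(17.667) = -176.67.
|M| = 176.67.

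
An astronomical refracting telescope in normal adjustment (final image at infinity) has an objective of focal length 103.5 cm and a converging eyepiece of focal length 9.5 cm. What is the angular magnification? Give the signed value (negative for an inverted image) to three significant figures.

-10.9

M = -f_obj/f_eye = -103.5/(9.5) = -10.895.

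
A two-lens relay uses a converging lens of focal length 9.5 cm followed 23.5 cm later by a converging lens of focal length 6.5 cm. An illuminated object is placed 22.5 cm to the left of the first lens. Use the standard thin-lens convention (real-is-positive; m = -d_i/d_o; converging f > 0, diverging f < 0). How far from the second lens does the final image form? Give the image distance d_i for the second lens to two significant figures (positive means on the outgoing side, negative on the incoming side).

First lens: d_i1 = 1/(1/9.5 - 1/22.5) = 16.442 cm.
The intermediate image is 16.442 cm to the right of lens 1, so d_o2 = L - d_i1 = 23.5 - 16.442 = 7.058 cm.
Second lens: d_i2 = 1/(1/6.5 - 1/(7.058)) = 82.259 cm.

82 cm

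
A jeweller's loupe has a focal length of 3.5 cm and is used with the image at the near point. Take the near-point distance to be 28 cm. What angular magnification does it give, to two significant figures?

M = 1 + D/f = 1 + 28/3.5 = 9.000.

9.0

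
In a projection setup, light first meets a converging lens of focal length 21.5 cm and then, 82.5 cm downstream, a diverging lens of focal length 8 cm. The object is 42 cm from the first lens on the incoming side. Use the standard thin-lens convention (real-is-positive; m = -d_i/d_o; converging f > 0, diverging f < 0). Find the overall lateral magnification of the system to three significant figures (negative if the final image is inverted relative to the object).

Applying the thin-lens equation to the first lens, 1/21.5 = 1/42 + 1/d_i1, which gives d_i1 = 44.049 cm.
Its lateral magnification is m_1 = -d_i1/d_o1 = -(44.049)/42 = -1.0488.
Object distance for lens 2: d_o2 = 82.5 - 44.049 = 38.451 cm.
Applying the thin-lens equation again with f_2 = -8 cm and d_o2 = 38.451 cm gives d_i2 = -6.622 cm.
m_2 = -(-6.622)/(38.451) = 0.1722.
Overall magnification: m = m_1 m_2 = -0.1806.

-0.181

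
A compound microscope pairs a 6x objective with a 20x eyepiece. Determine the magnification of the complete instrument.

120

The overall magnification of a compound microscope is the product of the objective and eyepiece magnifications:
M = M_obj x M_eye = 6 x 20 = 120.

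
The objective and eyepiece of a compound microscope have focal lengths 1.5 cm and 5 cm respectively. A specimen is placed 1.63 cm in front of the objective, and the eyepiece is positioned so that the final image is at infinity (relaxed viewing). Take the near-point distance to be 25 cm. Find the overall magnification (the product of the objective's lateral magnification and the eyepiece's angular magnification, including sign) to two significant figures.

Objective: 1/d_i = 1/f_obj - 1/d_o = 1/1.5 - 1/1.63 = 0.05317 cm^-1, so d_i = 18.808 cm.
m_obj = -d_i/d_o = -18.808/1.63 = -11.538.
Eyepiece angular magnification (image at infinity): M_eye = D/f_e = 25/5 = 5.000.
Overall M = m_obj x M_eye = (-11.538)(5.000) = -57.69.

-58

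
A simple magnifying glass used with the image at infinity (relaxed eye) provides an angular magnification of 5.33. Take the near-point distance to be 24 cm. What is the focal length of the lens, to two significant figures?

4.5 cm

For the image at infinity, M = D/f.
f = D/M = 24/5.33 = 4.503 cm.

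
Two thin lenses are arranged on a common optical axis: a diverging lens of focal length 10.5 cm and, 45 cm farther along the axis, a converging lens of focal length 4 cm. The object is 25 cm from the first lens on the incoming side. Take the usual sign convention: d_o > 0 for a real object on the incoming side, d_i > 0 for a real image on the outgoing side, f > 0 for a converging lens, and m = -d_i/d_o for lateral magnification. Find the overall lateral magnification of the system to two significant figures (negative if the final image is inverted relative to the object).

-0.024

Applying the thin-lens equation to the first lens, 1/(-10.5) = 1/25 + 1/d_i1, which gives d_i1 = -7.394 cm.
Its lateral magnification is m_1 = -d_i1/d_o1 = -(-7.394)/25 = 0.2958.
With d_i1 < 0 the first image is virtual and lies on the object side; the object distance for lens 2 is d_o2 = 45 - (-7.394) = 52.394 cm.
Applying the thin-lens equation again with f_2 = 4 cm and d_o2 = 52.394 cm gives d_i2 = 4.331 cm.
m_2 = -(4.331)/(52.394) = -0.0827.
The system's lateral magnification is m_1 m_2 = (0.2958)(-0.0827) = -0.0244.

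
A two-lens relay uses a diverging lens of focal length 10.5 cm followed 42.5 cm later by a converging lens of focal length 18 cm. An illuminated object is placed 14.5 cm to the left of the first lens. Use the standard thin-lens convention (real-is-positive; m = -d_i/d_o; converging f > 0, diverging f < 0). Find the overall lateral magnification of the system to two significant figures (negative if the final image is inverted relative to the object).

First lens: d_i1 = 1/(1/(-10.5) - 1/14.5) = -6.090 cm.
m_1 = -(-6.090)/14.5 = 0.4200.
The intermediate image is virtual, 6.090 cm to the left of lens 1, so d_o2 = L - d_i1 = 42.5 - (-6.090) = 48.590 cm.
Second lens: d_i2 = 1/(1/18 - 1/(48.590)) = 28.592 cm.
m_2 = -(28.592)/(48.590) = -0.5884.
Overall magnification: m = m_1 m_2 = -0.2471.

-0.25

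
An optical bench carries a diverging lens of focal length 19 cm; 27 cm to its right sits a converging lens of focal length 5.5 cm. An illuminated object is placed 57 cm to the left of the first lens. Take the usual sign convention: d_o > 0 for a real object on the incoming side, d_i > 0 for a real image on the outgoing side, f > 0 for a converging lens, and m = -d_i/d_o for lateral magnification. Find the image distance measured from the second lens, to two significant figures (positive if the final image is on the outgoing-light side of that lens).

First lens: d_i1 = 1/(1/(-19) - 1/57) = -14.250 cm.
The intermediate image is virtual, 14.250 cm to the left of lens 1, so d_o2 = L - d_i1 = 27 - (-14.250) = 41.250 cm.
Second lens: d_i2 = 1/(1/5.5 - 1/(41.250)) = 6.346 cm.

6.3 cm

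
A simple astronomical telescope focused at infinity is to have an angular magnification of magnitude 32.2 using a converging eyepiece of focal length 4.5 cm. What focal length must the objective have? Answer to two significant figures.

|M| = f_obj/|f_eye|, so f_obj = |M| x |f_eye| = 32.2 x 4.5 = 144.900 cm.

140 cm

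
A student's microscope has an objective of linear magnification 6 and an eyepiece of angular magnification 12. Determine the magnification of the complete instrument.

72

The overall magnification of a compound microscope is the product of the objective and eyepiece magnifications:
M = M_obj x M_eye = 6 x 12 = 72.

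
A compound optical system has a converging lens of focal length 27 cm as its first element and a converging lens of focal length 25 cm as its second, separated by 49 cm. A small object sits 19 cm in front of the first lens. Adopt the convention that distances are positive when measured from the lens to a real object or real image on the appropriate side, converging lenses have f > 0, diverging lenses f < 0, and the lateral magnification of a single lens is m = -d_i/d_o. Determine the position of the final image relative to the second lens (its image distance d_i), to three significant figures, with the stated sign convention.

Applying the thin-lens equation to the first lens, 1/27 = 1/19 + 1/d_i1, which gives d_i1 = -64.125 cm.
With d_i1 < 0 the first image is virtual and lies on the object side; the object distance for lens 2 is d_o2 = 49 - (-64.125) = 113.125 cm.
Applying the thin-lens equation again with f_2 = 25 cm and d_o2 = 113.125 cm gives d_i2 = 32.092 cm.

32.1 cm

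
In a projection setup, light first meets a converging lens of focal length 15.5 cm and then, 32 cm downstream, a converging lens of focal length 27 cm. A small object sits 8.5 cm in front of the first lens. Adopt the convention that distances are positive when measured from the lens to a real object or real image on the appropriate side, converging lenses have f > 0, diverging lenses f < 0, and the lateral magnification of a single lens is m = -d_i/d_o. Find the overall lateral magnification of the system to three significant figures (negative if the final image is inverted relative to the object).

-2.51

First lens: d_i1 = 1/(1/15.5 - 1/8.5) = -18.821 cm.
m_1 = -(-18.821)/8.5 = 2.2143.
The intermediate image is virtual, 18.821 cm to the left of lens 1, so d_o2 = L - d_i1 = 32 - (-18.821) = 50.821 cm.
Second lens: d_i2 = 1/(1/27 - 1/(50.821)) = 57.603 cm.
m_2 = -(57.603)/(50.821) = -1.1334.
The system's lateral magnification is m_1 m_2 = (2.2143)(-1.1334) = -2.5097.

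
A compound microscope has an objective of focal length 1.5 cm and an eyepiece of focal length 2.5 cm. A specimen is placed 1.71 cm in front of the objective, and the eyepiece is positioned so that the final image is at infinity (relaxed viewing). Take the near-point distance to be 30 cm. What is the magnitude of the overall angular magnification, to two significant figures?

86

Objective: 1/d_i = 1/f_obj - 1/d_o = 1/1.5 - 1/1.71 = 0.08187 cm^-1, so d_i = 12.214 cm.
m_obj = -d_i/d_o = -12.214/1.71 = -7.143.
Eyepiece angular magnification (image at infinity): M_eye = D/f_e = 30/2.5 = 12.000.
Overall M = m_obj x M_eye = (-7.143)(12.000) = -85.71.
|M| = 85.71.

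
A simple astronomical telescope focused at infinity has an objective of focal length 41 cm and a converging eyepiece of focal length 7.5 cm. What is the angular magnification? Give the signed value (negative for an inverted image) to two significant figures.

M = -f_obj/f_eye = -41/(7.5) = -5.467.

-5.5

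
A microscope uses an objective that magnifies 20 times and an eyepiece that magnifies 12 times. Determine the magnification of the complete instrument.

240

The overall magnification of a compound microscope is the product of the objective and eyepiece magnifications:
M = M_obj x M_eye = 20 x 12 = 240.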